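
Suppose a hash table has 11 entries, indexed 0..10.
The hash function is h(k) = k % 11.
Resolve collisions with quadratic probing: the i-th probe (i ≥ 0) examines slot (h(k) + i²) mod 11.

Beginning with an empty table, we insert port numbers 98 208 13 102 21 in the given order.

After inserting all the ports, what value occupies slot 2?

13

98: h=10 -> slot 10
208: h=10, probe 10,0 -> slot 0
13: h=2 -> slot 2
102: h=3 -> slot 3
21: h=10, probe 10,0,3,8 -> slot 8
Table: [208, ∅, 13, 102, ∅, ∅, ∅, ∅, 21, ∅, 98]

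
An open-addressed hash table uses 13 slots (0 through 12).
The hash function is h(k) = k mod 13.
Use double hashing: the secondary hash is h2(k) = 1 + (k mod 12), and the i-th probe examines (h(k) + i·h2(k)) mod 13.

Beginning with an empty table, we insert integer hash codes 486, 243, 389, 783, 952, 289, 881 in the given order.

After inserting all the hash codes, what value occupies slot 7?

289

Insert 486: h=5, slot 5 empty → index 5.
Insert 243: h=9, slot 9 empty → index 9.
Insert 389: h=12, slot 12 empty → index 12.
Insert 783: h=3, slot 3 empty → index 3.
Insert 952: h=3, h2=5, slot 3 occupied → index 8.
Insert 289: h=3, h2=2, slots 3,5 occupied → index 7.
Insert 881: h=10, slot 10 empty → index 10.
Table: [-, -, -, 783, -, 486, -, 289, 952, 243, 881, -, 389]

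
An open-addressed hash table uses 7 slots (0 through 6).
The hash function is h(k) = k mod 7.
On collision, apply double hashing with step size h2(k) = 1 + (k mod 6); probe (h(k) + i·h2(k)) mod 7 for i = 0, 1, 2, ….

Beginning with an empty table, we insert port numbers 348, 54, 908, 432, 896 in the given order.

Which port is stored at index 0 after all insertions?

348: h=5 → slot 5
54: h=5, h2=1, probe 5,6 → slot 6
908: h=5, h2=3, probe 5,1 → slot 1
432: h=5, h2=1, probe 5,6,0 → slot 0
896: h=0, h2=3, probe 0,3 → slot 3
Table: [432, 908, -, 896, -, 348, 54]

432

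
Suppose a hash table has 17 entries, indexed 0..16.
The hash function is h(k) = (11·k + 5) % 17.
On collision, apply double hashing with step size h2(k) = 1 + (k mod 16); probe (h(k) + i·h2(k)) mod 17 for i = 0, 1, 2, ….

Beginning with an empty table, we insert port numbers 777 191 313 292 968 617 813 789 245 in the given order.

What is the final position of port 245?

10

777 hashes to 1; slot 1 is free => place at 1.
191 hashes to 15; slot 15 is free => place at 15.
313 hashes to 14; slot 14 is free => place at 14.
292 hashes to 4; slot 4 is free => place at 4.
968 hashes to 11; slot 11 is free => place at 11.
617 hashes to 9; slot 9 is free => place at 9.
813 hashes to 6; slot 6 is free => place at 6.
789 hashes to 14, h2=6; 14 taken => place at 3.
245 hashes to 14, h2=6; 14,3,9,15,4 taken => place at 10.
Table: [∅, 777, ∅, 789, 292, ∅, 813, ∅, ∅, 617, 245, 968, ∅, ∅, 313, 191, ∅]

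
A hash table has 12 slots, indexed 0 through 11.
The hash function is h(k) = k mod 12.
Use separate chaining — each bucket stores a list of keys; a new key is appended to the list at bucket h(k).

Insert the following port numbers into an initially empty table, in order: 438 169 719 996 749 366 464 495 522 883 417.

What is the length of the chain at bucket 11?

Insert 438: h=6, bucket 6 empty → new chain.
Insert 169: h=1, bucket 1 empty → new chain.
Insert 719: h=11, bucket 11 empty → new chain.
Insert 996: h=0, bucket 0 empty → new chain.
Insert 749: h=5, bucket 5 empty → new chain.
Insert 366: h=6, bucket 6 nonempty → append to chain.
Insert 464: h=8, bucket 8 empty → new chain.
Insert 495: h=3, bucket 3 empty → new chain.
Insert 522: h=6, bucket 6 nonempty → append to chain.
Insert 883: h=7, bucket 7 empty → new chain.
Insert 417: h=9, bucket 9 empty → new chain.
Final buckets:
0: 996
1: 169
2: ∅
3: 495
4: ∅
5: 749
6: 438 -> 366 -> 522
7: 883
8: 464
9: 417
10: ∅
11: 719

1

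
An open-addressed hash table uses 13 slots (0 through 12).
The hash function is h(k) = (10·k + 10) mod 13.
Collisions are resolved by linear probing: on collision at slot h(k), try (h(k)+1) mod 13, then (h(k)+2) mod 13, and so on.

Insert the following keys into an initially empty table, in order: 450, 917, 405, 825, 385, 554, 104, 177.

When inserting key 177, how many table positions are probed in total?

5

Insert 450: h=12, slot 12 empty => index 12.
Insert 917: h=2, slot 2 empty => index 2.
Insert 405: h=4, slot 4 empty => index 4.
Insert 825: h=5, slot 5 empty => index 5.
Insert 385: h=12, slot 12 occupied => index 0.
Insert 554: h=12, slots 12,0 occupied => index 1.
Insert 104: h=10, slot 10 empty => index 10.
Insert 177: h=12, slots 12,0,1,2 occupied => index 3.
Table: [385, 554, 917, 177, 405, 825, ., ., ., ., 104, ., 450]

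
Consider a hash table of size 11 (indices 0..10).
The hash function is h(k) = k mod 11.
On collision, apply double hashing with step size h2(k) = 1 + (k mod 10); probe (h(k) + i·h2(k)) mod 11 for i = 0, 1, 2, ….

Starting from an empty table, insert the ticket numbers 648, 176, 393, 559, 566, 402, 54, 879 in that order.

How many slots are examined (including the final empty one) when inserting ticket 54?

648 hashes to 10; slot 10 is free => place at 10.
176 hashes to 0; slot 0 is free => place at 0.
393 hashes to 8; slot 8 is free => place at 8.
559 hashes to 9; slot 9 is free => place at 9.
566 hashes to 5; slot 5 is free => place at 5.
402 hashes to 6; slot 6 is free => place at 6.
54 hashes to 10, h2=5; 10 taken => place at 4.
879 hashes to 10, h2=10; 10,9,8 taken => place at 7.
Table: [176, -, -, -, 54, 566, 402, 879, 393, 559, 648]

2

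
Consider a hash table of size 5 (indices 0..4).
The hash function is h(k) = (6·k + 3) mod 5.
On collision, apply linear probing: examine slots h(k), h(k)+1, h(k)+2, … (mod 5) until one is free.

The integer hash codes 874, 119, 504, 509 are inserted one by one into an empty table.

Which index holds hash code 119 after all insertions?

874 hashes to 2; slot 2 is free → place at 2.
119 hashes to 2; 2 taken → place at 3.
504 hashes to 2; 2,3 taken → place at 4.
509 hashes to 2; 2,3,4 taken → place at 0.
Table: [509, ., 874, 119, 504]

3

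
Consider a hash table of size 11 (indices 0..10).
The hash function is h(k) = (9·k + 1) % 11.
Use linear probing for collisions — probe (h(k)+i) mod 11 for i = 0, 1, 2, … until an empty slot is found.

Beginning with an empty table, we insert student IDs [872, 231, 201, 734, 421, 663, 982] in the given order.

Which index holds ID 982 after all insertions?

872 hashes to 6; slot 6 is free -> place at 6.
231 hashes to 1; slot 1 is free -> place at 1.
201 hashes to 6; 6 taken -> place at 7.
734 hashes to 7; 7 taken -> place at 8.
421 hashes to 6; 6,7,8 taken -> place at 9.
663 hashes to 6; 6,7,8,9 taken -> place at 10.
982 hashes to 6; 6,7,8,9,10 taken -> place at 0.
Table: [982, 231, -, -, -, -, 872, 201, 734, 421, 663]

0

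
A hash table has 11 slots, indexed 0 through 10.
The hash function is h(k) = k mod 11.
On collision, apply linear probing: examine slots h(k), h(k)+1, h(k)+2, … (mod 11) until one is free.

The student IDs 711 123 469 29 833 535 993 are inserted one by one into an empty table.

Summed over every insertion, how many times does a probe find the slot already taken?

711 hashes to 7; slot 7 is free => place at 7.
123 hashes to 2; slot 2 is free => place at 2.
469 hashes to 7; 7 taken => place at 8.
29 hashes to 7; 7,8 taken => place at 9.
833 hashes to 8; 8,9 taken => place at 10.
535 hashes to 7; 7,8,9,10 taken => place at 0.
993 hashes to 3; slot 3 is free => place at 3.
Table: [535, ∅, 123, 993, ∅, ∅, ∅, 711, 469, 29, 833]

9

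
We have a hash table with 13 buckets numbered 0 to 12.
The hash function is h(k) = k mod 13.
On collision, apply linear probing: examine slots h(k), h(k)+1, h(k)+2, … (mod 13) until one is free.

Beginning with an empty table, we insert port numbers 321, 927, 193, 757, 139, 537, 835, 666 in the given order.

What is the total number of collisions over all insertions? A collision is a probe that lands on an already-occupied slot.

Insert 321: h=9, slot 9 empty -> index 9.
Insert 927: h=4, slot 4 empty -> index 4.
Insert 193: h=11, slot 11 empty -> index 11.
Insert 757: h=3, slot 3 empty -> index 3.
Insert 139: h=9, slot 9 occupied -> index 10.
Insert 537: h=4, slot 4 occupied -> index 5.
Insert 835: h=3, slots 3,4,5 occupied -> index 6.
Insert 666: h=3, slots 3,4,5,6 occupied -> index 7.
Table: [., ., ., 757, 927, 537, 835, 666, ., 321, 139, 193, .]

9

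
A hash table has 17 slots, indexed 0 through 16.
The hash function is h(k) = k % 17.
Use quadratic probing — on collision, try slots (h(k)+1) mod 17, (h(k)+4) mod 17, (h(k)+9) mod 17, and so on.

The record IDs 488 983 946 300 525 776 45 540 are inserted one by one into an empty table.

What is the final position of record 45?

488: h=12 -> slot 12
983: h=14 -> slot 14
946: h=11 -> slot 11
300: h=11, probe 11,12,15 -> slot 15
525: h=15, probe 15,16 -> slot 16
776: h=11, probe 11,12,15,3 -> slot 3
45: h=11, probe 11,12,15,3,10 -> slot 10
540: h=13 -> slot 13
Table: [_, _, _, 776, _, _, _, _, _, _, 45, 946, 488, 540, 983, 300, 525]

10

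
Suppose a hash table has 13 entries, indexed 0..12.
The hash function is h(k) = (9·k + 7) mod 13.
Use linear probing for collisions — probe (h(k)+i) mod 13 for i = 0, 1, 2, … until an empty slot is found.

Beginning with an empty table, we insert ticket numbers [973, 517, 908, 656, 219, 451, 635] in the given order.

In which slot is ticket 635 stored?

973 hashes to 2; slot 2 is free → place at 2.
517 hashes to 6; slot 6 is free → place at 6.
908 hashes to 2; 2 taken → place at 3.
656 hashes to 9; slot 9 is free → place at 9.
219 hashes to 2; 2,3 taken → place at 4.
451 hashes to 10; slot 10 is free → place at 10.
635 hashes to 2; 2,3,4 taken → place at 5.
Table: [_, _, 973, 908, 219, 635, 517, _, _, 656, 451, _, _]

5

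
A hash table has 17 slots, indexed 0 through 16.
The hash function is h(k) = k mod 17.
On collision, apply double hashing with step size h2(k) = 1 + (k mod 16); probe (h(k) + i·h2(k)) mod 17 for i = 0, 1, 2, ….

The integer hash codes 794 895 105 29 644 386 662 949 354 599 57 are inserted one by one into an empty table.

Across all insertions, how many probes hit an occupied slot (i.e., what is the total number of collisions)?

4

794: h=12 => slot 12
895: h=11 => slot 11
105: h=3 => slot 3
29: h=12, h2=14, probe 12,9 => slot 9
644: h=15 => slot 15
386: h=12, h2=3, probe 12,15,1 => slot 1
662: h=16 => slot 16
949: h=14 => slot 14
354: h=14, h2=3, probe 14,0 => slot 0
599: h=4 => slot 4
57: h=6 => slot 6
Table: [354, 386, ∅, 105, 599, ∅, 57, ∅, ∅, 29, ∅, 895, 794, ∅, 949, 644, 662]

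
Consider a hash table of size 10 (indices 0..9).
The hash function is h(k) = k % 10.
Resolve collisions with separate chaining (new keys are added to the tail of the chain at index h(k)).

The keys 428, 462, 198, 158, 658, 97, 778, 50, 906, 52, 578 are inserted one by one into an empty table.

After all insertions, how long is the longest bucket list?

428 -> bucket 8
462 -> bucket 2
198 -> bucket 8 (collision)
158 -> bucket 8 (collision)
658 -> bucket 8 (collision)
97 -> bucket 7
778 -> bucket 8 (collision)
50 -> bucket 0
906 -> bucket 6
52 -> bucket 2 (collision)
578 -> bucket 8 (collision)
Final buckets:
0: 50
1: —
2: 462 -> 52
3: —
4: —
5: —
6: 906
7: 97
8: 428 -> 198 -> 158 -> 658 -> 778 -> 578
9: —

6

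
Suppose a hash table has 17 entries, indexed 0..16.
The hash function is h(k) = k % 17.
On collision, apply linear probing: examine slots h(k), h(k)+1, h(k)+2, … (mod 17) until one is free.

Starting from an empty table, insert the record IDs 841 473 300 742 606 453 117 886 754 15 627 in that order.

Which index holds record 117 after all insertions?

841: h=8 -> slot 8
473: h=14 -> slot 14
300: h=11 -> slot 11
742: h=11, probe 11,12 -> slot 12
606: h=11, probe 11,12,13 -> slot 13
453: h=11, probe 11,12,13,14,15 -> slot 15
117: h=15, probe 15,16 -> slot 16
886: h=2 -> slot 2
754: h=6 -> slot 6
15: h=15, probe 15,16,0 -> slot 0
627: h=15, probe 15,16,0,1 -> slot 1
Table: [15, 627, 886, -, -, -, 754, -, 841, -, -, 300, 742, 606, 473, 453, 117]

16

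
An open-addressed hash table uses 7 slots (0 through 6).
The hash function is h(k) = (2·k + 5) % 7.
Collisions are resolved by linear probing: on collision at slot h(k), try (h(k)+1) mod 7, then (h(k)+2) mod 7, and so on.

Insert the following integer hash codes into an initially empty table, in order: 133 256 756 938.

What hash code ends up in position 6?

256

Insert 133: h=5, slot 5 empty -> index 5.
Insert 256: h=6, slot 6 empty -> index 6.
Insert 756: h=5, slots 5,6 occupied -> index 0.
Insert 938: h=5, slots 5,6,0 occupied -> index 1.
Table: [756, 938, —, —, —, 133, 256]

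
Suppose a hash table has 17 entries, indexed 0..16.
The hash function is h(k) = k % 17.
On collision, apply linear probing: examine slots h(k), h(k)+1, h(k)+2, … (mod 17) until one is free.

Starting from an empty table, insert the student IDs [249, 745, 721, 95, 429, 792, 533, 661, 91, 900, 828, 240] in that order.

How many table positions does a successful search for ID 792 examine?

249: h=11 → slot 11
745: h=14 → slot 14
721: h=7 → slot 7
95: h=10 → slot 10
429: h=4 → slot 4
792: h=10, probe 10,11,12 → slot 12
533: h=6 → slot 6
661: h=15 → slot 15
91: h=6, probe 6,7,8 → slot 8
900: h=16 → slot 16
828: h=12, probe 12,13 → slot 13
240: h=2 → slot 2
Table: [-, -, 240, -, 429, -, 533, 721, 91, -, 95, 249, 792, 828, 745, 661, 900]
Lookup 792: h=10, probe 10,11,12 → found at 12.

3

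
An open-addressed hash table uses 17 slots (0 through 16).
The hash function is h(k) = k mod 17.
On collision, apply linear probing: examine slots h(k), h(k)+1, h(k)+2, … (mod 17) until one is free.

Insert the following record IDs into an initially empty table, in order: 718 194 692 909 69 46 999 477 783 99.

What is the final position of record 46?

13

718: h=4 -> slot 4
194: h=7 -> slot 7
692: h=12 -> slot 12
909: h=8 -> slot 8
69: h=1 -> slot 1
46: h=12, probe 12,13 -> slot 13
999: h=13, probe 13,14 -> slot 14
477: h=1, probe 1,2 -> slot 2
783: h=1, probe 1,2,3 -> slot 3
99: h=14, probe 14,15 -> slot 15
Table: [_, 69, 477, 783, 718, _, _, 194, 909, _, _, _, 692, 46, 999, 99, _]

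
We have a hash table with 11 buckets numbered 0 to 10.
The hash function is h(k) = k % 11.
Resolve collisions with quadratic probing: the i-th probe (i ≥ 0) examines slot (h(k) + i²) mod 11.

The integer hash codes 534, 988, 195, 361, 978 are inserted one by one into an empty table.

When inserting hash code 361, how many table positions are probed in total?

2

534: h=6 -> slot 6
988: h=9 -> slot 9
195: h=8 -> slot 8
361: h=9, probe 9,10 -> slot 10
978: h=10, probe 10,0 -> slot 0
Table: [978, —, —, —, —, —, 534, —, 195, 988, 361]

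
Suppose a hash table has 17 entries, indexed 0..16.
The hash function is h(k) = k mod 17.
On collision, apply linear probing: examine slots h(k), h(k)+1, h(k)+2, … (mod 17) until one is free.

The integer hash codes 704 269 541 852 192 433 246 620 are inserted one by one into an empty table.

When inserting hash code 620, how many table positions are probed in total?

704: h=7 -> slot 7
269: h=14 -> slot 14
541: h=14, probe 14,15 -> slot 15
852: h=2 -> slot 2
192: h=5 -> slot 5
433: h=8 -> slot 8
246: h=8, probe 8,9 -> slot 9
620: h=8, probe 8,9,10 -> slot 10
Table: [∅, ∅, 852, ∅, ∅, 192, ∅, 704, 433, 246, 620, ∅, ∅, ∅, 269, 541, ∅]

3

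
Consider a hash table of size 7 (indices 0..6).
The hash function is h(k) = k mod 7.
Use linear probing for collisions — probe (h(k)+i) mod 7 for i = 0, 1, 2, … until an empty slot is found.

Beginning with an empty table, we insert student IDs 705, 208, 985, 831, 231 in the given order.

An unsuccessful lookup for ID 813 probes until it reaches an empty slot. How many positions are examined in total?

705: h=5 -> slot 5
208: h=5, probe 5,6 -> slot 6
985: h=5, probe 5,6,0 -> slot 0
831: h=5, probe 5,6,0,1 -> slot 1
231: h=0, probe 0,1,2 -> slot 2
Table: [985, 831, 231, —, —, 705, 208]
Lookup 813: h=1, probe 1,2,3 → slot 3 empty, not found.

3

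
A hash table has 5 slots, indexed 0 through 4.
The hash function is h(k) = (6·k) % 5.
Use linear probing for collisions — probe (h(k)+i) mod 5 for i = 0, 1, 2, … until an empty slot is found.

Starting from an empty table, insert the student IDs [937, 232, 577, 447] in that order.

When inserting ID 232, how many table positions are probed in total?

Insert 937: h=2, slot 2 empty → index 2.
Insert 232: h=2, slot 2 occupied → index 3.
Insert 577: h=2, slots 2,3 occupied → index 4.
Insert 447: h=2, slots 2,3,4 occupied → index 0.
Table: [447, -, 937, 232, 577]

2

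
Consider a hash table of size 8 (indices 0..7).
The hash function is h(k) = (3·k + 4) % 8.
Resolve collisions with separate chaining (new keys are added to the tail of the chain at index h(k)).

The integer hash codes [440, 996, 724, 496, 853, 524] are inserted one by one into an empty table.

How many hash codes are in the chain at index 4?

Insert 440: h=4, bucket 4 empty -> new chain.
Insert 996: h=0, bucket 0 empty -> new chain.
Insert 724: h=0, bucket 0 nonempty -> append to chain.
Insert 496: h=4, bucket 4 nonempty -> append to chain.
Insert 853: h=3, bucket 3 empty -> new chain.
Insert 524: h=0, bucket 0 nonempty -> append to chain.
Final buckets:
0: 996 -> 724 -> 524
1: —
2: —
3: 853
4: 440 -> 496
5: —
6: —
7: —

2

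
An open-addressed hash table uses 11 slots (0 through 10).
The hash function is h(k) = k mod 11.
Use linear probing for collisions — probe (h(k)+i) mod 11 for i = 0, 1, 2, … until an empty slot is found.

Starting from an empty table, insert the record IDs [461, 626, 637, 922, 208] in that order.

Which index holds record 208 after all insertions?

461 hashes to 10; slot 10 is free → place at 10.
626 hashes to 10; 10 taken → place at 0.
637 hashes to 10; 10,0 taken → place at 1.
922 hashes to 9; slot 9 is free → place at 9.
208 hashes to 10; 10,0,1 taken → place at 2.
Table: [626, 637, 208, —, —, —, —, —, —, 922, 461]

2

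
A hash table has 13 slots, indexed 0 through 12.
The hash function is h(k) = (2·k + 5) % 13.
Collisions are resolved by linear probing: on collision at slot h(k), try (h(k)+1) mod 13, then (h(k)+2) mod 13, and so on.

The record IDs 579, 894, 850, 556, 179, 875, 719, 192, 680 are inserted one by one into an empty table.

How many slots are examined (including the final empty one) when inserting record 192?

7

579 hashes to 6; slot 6 is free -> place at 6.
894 hashes to 12; slot 12 is free -> place at 12.
850 hashes to 2; slot 2 is free -> place at 2.
556 hashes to 12; 12 taken -> place at 0.
179 hashes to 12; 12,0 taken -> place at 1.
875 hashes to 0; 0,1,2 taken -> place at 3.
719 hashes to 0; 0,1,2,3 taken -> place at 4.
192 hashes to 12; 12,0,1,2,3,4 taken -> place at 5.
680 hashes to 0; 0,1,2,3,4,5,6 taken -> place at 7.
Table: [556, 179, 850, 875, 719, 192, 579, 680, _, _, _, _, 894]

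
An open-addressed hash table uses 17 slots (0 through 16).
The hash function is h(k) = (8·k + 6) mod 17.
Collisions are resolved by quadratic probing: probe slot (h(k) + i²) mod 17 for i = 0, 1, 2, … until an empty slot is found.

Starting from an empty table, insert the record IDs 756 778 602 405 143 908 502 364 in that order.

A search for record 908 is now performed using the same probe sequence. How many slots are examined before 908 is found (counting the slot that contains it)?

3

Insert 756: h=2, slot 2 empty → index 2.
Insert 778: h=8, slot 8 empty → index 8.
Insert 602: h=11, slot 11 empty → index 11.
Insert 405: h=16, slot 16 empty → index 16.
Insert 143: h=11, slot 11 occupied → index 12.
Insert 908: h=11, slots 11,12 occupied → index 15.
Insert 502: h=10, slot 10 empty → index 10.
Insert 364: h=11, slots 11,12,15 occupied → index 3.
Table: [—, —, 756, 364, —, —, —, —, 778, —, 502, 602, 143, —, —, 908, 405]
Lookup 908: h=11, probe 11,12,15 → found at 15.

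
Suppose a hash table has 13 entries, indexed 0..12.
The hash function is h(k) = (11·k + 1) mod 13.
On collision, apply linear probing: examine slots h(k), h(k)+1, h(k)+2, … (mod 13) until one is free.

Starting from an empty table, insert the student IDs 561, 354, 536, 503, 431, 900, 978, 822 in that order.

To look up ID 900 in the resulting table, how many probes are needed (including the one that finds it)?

6

Insert 561: h=10, slot 10 empty → index 10.
Insert 354: h=8, slot 8 empty → index 8.
Insert 536: h=8, slot 8 occupied → index 9.
Insert 503: h=9, slots 9,10 occupied → index 11.
Insert 431: h=10, slots 10,11 occupied → index 12.
Insert 900: h=8, slots 8,9,10,11,12 occupied → index 0.
Insert 978: h=8, slots 8,9,10,11,12,0 occupied → index 1.
Insert 822: h=8, slots 8,9,10,11,12,0,1 occupied → index 2.
Table: [900, 978, 822, -, -, -, -, -, 354, 536, 561, 503, 431]
Lookup 900: h=8, probe 8,9,10,11,12,0 → found at 0.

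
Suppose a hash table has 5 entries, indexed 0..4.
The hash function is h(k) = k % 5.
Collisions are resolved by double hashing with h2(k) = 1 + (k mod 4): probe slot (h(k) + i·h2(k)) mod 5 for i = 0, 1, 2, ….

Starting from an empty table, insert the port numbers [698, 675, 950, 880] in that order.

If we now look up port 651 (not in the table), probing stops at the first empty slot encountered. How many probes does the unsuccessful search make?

3

698 hashes to 3; slot 3 is free => place at 3.
675 hashes to 0; slot 0 is free => place at 0.
950 hashes to 0, h2=3; 0,3 taken => place at 1.
880 hashes to 0, h2=1; 0,1 taken => place at 2.
Table: [675, 950, 880, 698, -]
Lookup 651: h=1, h2=4, probe 1,0,4 → slot 4 empty, not found.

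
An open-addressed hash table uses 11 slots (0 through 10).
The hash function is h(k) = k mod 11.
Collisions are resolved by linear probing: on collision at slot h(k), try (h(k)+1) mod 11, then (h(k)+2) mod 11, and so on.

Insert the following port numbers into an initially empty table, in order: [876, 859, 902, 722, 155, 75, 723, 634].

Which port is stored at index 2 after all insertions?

155

876: h=7 → slot 7
859: h=1 → slot 1
902: h=0 → slot 0
722: h=7, probe 7,8 → slot 8
155: h=1, probe 1,2 → slot 2
75: h=9 → slot 9
723: h=8, probe 8,9,10 → slot 10
634: h=7, probe 7,8,9,10,0,1,2,3 → slot 3
Table: [902, 859, 155, 634, _, _, _, 876, 722, 75, 723]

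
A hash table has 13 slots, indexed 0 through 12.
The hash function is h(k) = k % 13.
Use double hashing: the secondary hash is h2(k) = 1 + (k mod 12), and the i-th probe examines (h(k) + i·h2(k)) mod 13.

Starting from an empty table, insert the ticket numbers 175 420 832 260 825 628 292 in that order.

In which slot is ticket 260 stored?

9

Insert 175: h=6, slot 6 empty => index 6.
Insert 420: h=4, slot 4 empty => index 4.
Insert 832: h=0, slot 0 empty => index 0.
Insert 260: h=0, h2=9, slot 0 occupied => index 9.
Insert 825: h=6, h2=10, slot 6 occupied => index 3.
Insert 628: h=4, h2=5, slots 4,9 occupied => index 1.
Insert 292: h=6, h2=5, slot 6 occupied => index 11.
Table: [832, 628, —, 825, 420, —, 175, —, —, 260, —, 292, —]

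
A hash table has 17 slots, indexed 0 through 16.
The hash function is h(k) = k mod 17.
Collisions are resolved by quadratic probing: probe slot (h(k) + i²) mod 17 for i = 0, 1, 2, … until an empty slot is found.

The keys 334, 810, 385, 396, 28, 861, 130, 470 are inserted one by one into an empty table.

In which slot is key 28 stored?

334: h=11 → slot 11
810: h=11, probe 11,12 → slot 12
385: h=11, probe 11,12,15 → slot 15
396: h=5 → slot 5
28: h=11, probe 11,12,15,3 → slot 3
861: h=11, probe 11,12,15,3,10 → slot 10
130: h=11, probe 11,12,15,3,10,2 → slot 2
470: h=11, probe 11,12,15,3,10,2,13 → slot 13
Table: [_, _, 130, 28, _, 396, _, _, _, _, 861, 334, 810, 470, _, 385, _]

3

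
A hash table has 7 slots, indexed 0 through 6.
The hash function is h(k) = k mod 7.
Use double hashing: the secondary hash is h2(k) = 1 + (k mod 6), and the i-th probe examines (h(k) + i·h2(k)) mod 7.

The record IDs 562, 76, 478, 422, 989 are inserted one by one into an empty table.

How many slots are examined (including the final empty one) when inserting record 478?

2

562 hashes to 2; slot 2 is free → place at 2.
76 hashes to 6; slot 6 is free → place at 6.
478 hashes to 2, h2=5; 2 taken → place at 0.
422 hashes to 2, h2=3; 2 taken → place at 5.
989 hashes to 2, h2=6; 2 taken → place at 1.
Table: [478, 989, 562, -, -, 422, 76]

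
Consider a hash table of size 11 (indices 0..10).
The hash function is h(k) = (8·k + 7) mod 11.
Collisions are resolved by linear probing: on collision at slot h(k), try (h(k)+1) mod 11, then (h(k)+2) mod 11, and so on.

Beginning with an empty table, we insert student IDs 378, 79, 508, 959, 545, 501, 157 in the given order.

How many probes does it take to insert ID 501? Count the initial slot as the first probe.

5

378: h=6 -> slot 6
79: h=1 -> slot 1
508: h=1, probe 1,2 -> slot 2
959: h=1, probe 1,2,3 -> slot 3
545: h=0 -> slot 0
501: h=0, probe 0,1,2,3,4 -> slot 4
157: h=9 -> slot 9
Table: [545, 79, 508, 959, 501, _, 378, _, _, 157, _]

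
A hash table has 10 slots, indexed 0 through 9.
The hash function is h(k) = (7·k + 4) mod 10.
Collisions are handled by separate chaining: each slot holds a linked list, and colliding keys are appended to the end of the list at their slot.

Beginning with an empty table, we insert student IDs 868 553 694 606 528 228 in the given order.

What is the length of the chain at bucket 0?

3

868 → bucket 0
553 → bucket 5
694 → bucket 2
606 → bucket 6
528 → bucket 0 (collision)
228 → bucket 0 (collision)
Final buckets:
0: 868 -> 528 -> 228
1: -
2: 694
3: -
4: -
5: 553
6: 606
7: -
8: -
9: -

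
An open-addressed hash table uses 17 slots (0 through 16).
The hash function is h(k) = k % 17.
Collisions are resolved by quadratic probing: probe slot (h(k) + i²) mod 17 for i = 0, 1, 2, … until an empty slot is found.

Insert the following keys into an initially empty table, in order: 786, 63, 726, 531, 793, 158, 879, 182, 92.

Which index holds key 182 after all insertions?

786: h=4 → slot 4
63: h=12 → slot 12
726: h=12, probe 12,13 → slot 13
531: h=4, probe 4,5 → slot 5
793: h=11 → slot 11
158: h=5, probe 5,6 → slot 6
879: h=12, probe 12,13,16 → slot 16
182: h=12, probe 12,13,16,4,11,3 → slot 3
92: h=7 → slot 7
Table: [∅, ∅, ∅, 182, 786, 531, 158, 92, ∅, ∅, ∅, 793, 63, 726, ∅, ∅, 879]

3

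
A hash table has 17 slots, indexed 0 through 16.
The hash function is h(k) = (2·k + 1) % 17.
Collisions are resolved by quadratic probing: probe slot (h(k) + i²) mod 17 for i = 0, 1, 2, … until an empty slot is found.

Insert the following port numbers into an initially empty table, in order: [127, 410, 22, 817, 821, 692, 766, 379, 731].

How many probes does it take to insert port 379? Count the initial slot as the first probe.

3

Insert 127: h=0, slot 0 empty => index 0.
Insert 410: h=5, slot 5 empty => index 5.
Insert 22: h=11, slot 11 empty => index 11.
Insert 817: h=3, slot 3 empty => index 3.
Insert 821: h=11, slot 11 occupied => index 12.
Insert 692: h=8, slot 8 empty => index 8.
Insert 766: h=3, slot 3 occupied => index 4.
Insert 379: h=11, slots 11,12 occupied => index 15.
Insert 731: h=1, slot 1 empty => index 1.
Table: [127, 731, -, 817, 766, 410, -, -, 692, -, -, 22, 821, -, -, 379, -]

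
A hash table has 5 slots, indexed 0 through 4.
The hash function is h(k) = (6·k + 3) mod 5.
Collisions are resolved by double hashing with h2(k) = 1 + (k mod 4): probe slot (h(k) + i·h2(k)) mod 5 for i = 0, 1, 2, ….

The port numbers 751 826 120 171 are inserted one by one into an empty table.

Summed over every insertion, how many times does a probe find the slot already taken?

4

751 hashes to 4; slot 4 is free -> place at 4.
826 hashes to 4, h2=3; 4 taken -> place at 2.
120 hashes to 3; slot 3 is free -> place at 3.
171 hashes to 4, h2=4; 4,3,2 taken -> place at 1.
Table: [., 171, 826, 120, 751]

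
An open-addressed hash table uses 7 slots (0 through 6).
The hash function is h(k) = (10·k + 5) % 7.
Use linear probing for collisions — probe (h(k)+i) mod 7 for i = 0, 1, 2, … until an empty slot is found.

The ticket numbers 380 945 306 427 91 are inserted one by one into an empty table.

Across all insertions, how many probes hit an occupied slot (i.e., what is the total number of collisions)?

5

Insert 380: h=4, slot 4 empty => index 4.
Insert 945: h=5, slot 5 empty => index 5.
Insert 306: h=6, slot 6 empty => index 6.
Insert 427: h=5, slots 5,6 occupied => index 0.
Insert 91: h=5, slots 5,6,0 occupied => index 1.
Table: [427, 91, _, _, 380, 945, 306]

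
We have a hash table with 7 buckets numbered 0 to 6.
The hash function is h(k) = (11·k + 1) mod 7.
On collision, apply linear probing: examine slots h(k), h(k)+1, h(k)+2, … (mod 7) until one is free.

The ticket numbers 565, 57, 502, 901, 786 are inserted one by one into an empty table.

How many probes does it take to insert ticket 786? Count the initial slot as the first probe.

2

Insert 565: h=0, slot 0 empty → index 0.
Insert 57: h=5, slot 5 empty → index 5.
Insert 502: h=0, slot 0 occupied → index 1.
Insert 901: h=0, slots 0,1 occupied → index 2.
Insert 786: h=2, slot 2 occupied → index 3.
Table: [565, 502, 901, 786, -, 57, -]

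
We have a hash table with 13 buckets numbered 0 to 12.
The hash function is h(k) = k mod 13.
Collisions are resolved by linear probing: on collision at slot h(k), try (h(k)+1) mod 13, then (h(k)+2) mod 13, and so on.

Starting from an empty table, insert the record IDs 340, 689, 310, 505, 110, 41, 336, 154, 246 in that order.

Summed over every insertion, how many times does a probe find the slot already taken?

17

340 hashes to 2; slot 2 is free => place at 2.
689 hashes to 0; slot 0 is free => place at 0.
310 hashes to 11; slot 11 is free => place at 11.
505 hashes to 11; 11 taken => place at 12.
110 hashes to 6; slot 6 is free => place at 6.
41 hashes to 2; 2 taken => place at 3.
336 hashes to 11; 11,12,0 taken => place at 1.
154 hashes to 11; 11,12,0,1,2,3 taken => place at 4.
246 hashes to 12; 12,0,1,2,3,4 taken => place at 5.
Table: [689, 336, 340, 41, 154, 246, 110, ∅, ∅, ∅, ∅, 310, 505]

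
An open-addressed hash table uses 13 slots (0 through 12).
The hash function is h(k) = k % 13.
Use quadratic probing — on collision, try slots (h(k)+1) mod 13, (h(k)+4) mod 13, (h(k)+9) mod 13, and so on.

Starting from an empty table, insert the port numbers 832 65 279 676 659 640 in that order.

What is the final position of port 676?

832 hashes to 0; slot 0 is free → place at 0.
65 hashes to 0; 0 taken → place at 1.
279 hashes to 6; slot 6 is free → place at 6.
676 hashes to 0; 0,1 taken → place at 4.
659 hashes to 9; slot 9 is free → place at 9.
640 hashes to 3; slot 3 is free → place at 3.
Table: [832, 65, ∅, 640, 676, ∅, 279, ∅, ∅, 659, ∅, ∅, ∅]

4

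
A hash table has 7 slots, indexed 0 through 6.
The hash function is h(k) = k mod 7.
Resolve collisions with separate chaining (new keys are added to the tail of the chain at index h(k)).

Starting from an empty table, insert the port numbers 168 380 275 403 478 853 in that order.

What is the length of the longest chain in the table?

3

168 -> bucket 0
380 -> bucket 2
275 -> bucket 2 (collision)
403 -> bucket 4
478 -> bucket 2 (collision)
853 -> bucket 6
Final buckets:
0: 168
1: —
2: 380 -> 275 -> 478
3: —
4: 403
5: —
6: 853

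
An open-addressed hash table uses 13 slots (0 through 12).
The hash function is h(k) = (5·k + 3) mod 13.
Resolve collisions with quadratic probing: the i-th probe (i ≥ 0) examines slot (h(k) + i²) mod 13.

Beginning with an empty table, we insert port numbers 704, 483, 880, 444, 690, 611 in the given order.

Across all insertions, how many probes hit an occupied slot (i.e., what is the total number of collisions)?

704: h=0 → slot 0
483: h=0, probe 0,1 → slot 1
880: h=9 → slot 9
444: h=0, probe 0,1,4 → slot 4
690: h=8 → slot 8
611: h=3 → slot 3
Table: [704, 483, -, 611, 444, -, -, -, 690, 880, -, -, -]

3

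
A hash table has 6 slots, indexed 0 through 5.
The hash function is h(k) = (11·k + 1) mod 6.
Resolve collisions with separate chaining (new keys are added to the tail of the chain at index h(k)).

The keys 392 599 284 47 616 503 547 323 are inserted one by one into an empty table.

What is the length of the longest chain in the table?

4

392 -> bucket 5
599 -> bucket 2
284 -> bucket 5 (collision)
47 -> bucket 2 (collision)
616 -> bucket 3
503 -> bucket 2 (collision)
547 -> bucket 0
323 -> bucket 2 (collision)
Final buckets:
0: 547
1: —
2: 599 -> 47 -> 503 -> 323
3: 616
4: —
5: 392 -> 284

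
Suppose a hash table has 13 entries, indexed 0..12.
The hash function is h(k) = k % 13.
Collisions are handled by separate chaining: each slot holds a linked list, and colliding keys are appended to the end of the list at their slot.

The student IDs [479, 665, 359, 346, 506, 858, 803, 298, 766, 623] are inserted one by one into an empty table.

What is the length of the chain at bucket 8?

Insert 479: h=11, bucket 11 empty -> new chain.
Insert 665: h=2, bucket 2 empty -> new chain.
Insert 359: h=8, bucket 8 empty -> new chain.
Insert 346: h=8, bucket 8 nonempty -> append to chain.
Insert 506: h=12, bucket 12 empty -> new chain.
Insert 858: h=0, bucket 0 empty -> new chain.
Insert 803: h=10, bucket 10 empty -> new chain.
Insert 298: h=12, bucket 12 nonempty -> append to chain.
Insert 766: h=12, bucket 12 nonempty -> append to chain.
Insert 623: h=12, bucket 12 nonempty -> append to chain.
Final buckets:
0: 858
1: ∅
2: 665
3: ∅
4: ∅
5: ∅
6: ∅
7: ∅
8: 359 -> 346
9: ∅
10: 803
11: 479
12: 506 -> 298 -> 766 -> 623

2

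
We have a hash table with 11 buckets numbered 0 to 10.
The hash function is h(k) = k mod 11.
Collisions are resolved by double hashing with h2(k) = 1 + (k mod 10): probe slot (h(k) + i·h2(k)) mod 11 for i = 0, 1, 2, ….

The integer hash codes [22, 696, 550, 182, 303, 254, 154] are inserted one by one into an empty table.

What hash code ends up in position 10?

22 hashes to 0; slot 0 is free -> place at 0.
696 hashes to 3; slot 3 is free -> place at 3.
550 hashes to 0, h2=1; 0 taken -> place at 1.
182 hashes to 6; slot 6 is free -> place at 6.
303 hashes to 6, h2=4; 6 taken -> place at 10.
254 hashes to 1, h2=5; 1,6,0 taken -> place at 5.
154 hashes to 0, h2=5; 0,5,10 taken -> place at 4.
Table: [22, 550, —, 696, 154, 254, 182, —, —, —, 303]

303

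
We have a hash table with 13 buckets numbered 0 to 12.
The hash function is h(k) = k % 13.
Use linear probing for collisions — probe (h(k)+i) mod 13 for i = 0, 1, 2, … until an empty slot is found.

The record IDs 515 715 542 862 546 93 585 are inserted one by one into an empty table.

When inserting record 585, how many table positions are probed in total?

4

515: h=8 → slot 8
715: h=0 → slot 0
542: h=9 → slot 9
862: h=4 → slot 4
546: h=0, probe 0,1 → slot 1
93: h=2 → slot 2
585: h=0, probe 0,1,2,3 → slot 3
Table: [715, 546, 93, 585, 862, _, _, _, 515, 542, _, _, _]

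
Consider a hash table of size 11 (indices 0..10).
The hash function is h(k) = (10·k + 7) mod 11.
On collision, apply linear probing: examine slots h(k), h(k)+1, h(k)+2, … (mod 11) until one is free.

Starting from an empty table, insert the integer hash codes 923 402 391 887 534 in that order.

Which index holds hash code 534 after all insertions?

3

Insert 923: h=8, slot 8 empty -> index 8.
Insert 402: h=1, slot 1 empty -> index 1.
Insert 391: h=1, slot 1 occupied -> index 2.
Insert 887: h=0, slot 0 empty -> index 0.
Insert 534: h=1, slots 1,2 occupied -> index 3.
Table: [887, 402, 391, 534, ∅, ∅, ∅, ∅, 923, ∅, ∅]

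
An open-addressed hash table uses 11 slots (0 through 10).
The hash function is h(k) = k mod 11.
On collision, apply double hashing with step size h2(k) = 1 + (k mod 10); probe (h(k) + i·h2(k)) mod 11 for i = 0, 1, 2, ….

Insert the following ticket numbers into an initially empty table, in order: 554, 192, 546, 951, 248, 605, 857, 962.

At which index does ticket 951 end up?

554 hashes to 4; slot 4 is free => place at 4.
192 hashes to 5; slot 5 is free => place at 5.
546 hashes to 7; slot 7 is free => place at 7.
951 hashes to 5, h2=2; 5,7 taken => place at 9.
248 hashes to 6; slot 6 is free => place at 6.
605 hashes to 0; slot 0 is free => place at 0.
857 hashes to 10; slot 10 is free => place at 10.
962 hashes to 5, h2=3; 5 taken => place at 8.
Table: [605, ., ., ., 554, 192, 248, 546, 962, 951, 857]

9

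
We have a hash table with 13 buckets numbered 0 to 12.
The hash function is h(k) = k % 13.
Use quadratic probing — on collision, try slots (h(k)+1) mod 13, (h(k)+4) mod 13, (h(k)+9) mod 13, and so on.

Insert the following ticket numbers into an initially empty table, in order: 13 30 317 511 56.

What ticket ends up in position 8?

511

13 hashes to 0; slot 0 is free → place at 0.
30 hashes to 4; slot 4 is free → place at 4.
317 hashes to 5; slot 5 is free → place at 5.
511 hashes to 4; 4,5 taken → place at 8.
56 hashes to 4; 4,5,8,0 taken → place at 7.
Table: [13, —, —, —, 30, 317, —, 56, 511, —, —, —, —]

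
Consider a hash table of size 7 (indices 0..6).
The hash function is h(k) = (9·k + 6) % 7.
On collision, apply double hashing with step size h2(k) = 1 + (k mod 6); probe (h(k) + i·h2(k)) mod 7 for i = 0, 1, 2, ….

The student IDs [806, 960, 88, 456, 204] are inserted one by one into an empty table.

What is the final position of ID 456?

3

806 hashes to 1; slot 1 is free → place at 1.
960 hashes to 1, h2=1; 1 taken → place at 2.
88 hashes to 0; slot 0 is free → place at 0.
456 hashes to 1, h2=1; 1,2 taken → place at 3.
204 hashes to 1, h2=1; 1,2,3 taken → place at 4.
Table: [88, 806, 960, 456, 204, —, —]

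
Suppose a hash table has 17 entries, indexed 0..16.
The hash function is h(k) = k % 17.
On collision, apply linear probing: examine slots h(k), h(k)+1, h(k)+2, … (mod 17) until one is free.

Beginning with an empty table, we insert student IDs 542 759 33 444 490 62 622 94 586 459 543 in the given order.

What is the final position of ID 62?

12

542: h=15 => slot 15
759: h=11 => slot 11
33: h=16 => slot 16
444: h=2 => slot 2
490: h=14 => slot 14
62: h=11, probe 11,12 => slot 12
622: h=10 => slot 10
94: h=9 => slot 9
586: h=8 => slot 8
459: h=0 => slot 0
543: h=16, probe 16,0,1 => slot 1
Table: [459, 543, 444, ∅, ∅, ∅, ∅, ∅, 586, 94, 622, 759, 62, ∅, 490, 542, 33]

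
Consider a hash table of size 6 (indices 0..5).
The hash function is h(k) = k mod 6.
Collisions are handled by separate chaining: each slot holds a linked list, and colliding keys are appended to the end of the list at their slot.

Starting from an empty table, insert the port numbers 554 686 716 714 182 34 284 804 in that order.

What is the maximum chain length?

Insert 554: h=2, bucket 2 empty -> new chain.
Insert 686: h=2, bucket 2 nonempty -> append to chain.
Insert 716: h=2, bucket 2 nonempty -> append to chain.
Insert 714: h=0, bucket 0 empty -> new chain.
Insert 182: h=2, bucket 2 nonempty -> append to chain.
Insert 34: h=4, bucket 4 empty -> new chain.
Insert 284: h=2, bucket 2 nonempty -> append to chain.
Insert 804: h=0, bucket 0 nonempty -> append to chain.
Final buckets:
0: 714 -> 804
1: _
2: 554 -> 686 -> 716 -> 182 -> 284
3: _
4: 34
5: _

5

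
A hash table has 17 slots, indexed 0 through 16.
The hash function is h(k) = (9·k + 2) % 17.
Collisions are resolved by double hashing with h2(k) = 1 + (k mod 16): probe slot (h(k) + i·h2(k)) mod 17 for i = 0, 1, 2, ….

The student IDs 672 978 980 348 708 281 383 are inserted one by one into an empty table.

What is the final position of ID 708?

4

672: h=15 -> slot 15
978: h=15, h2=3, probe 15,1 -> slot 1
980: h=16 -> slot 16
348: h=6 -> slot 6
708: h=16, h2=5, probe 16,4 -> slot 4
281: h=15, h2=10, probe 15,8 -> slot 8
383: h=15, h2=16, probe 15,14 -> slot 14
Table: [∅, 978, ∅, ∅, 708, ∅, 348, ∅, 281, ∅, ∅, ∅, ∅, ∅, 383, 672, 980]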